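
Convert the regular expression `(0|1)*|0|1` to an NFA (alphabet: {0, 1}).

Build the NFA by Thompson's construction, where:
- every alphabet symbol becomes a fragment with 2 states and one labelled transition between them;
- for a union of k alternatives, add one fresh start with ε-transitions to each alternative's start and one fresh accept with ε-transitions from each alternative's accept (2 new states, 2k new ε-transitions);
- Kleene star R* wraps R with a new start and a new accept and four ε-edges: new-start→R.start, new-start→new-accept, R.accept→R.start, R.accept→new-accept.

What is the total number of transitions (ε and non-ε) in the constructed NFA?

By structural recursion:
Each of the 4 symbol leaves contributes 1 transition (1 symbol, 0 ε).
  0|1 — 6 transitions (2 symbol, 4 ε)
  (0|1)* — 10 transitions (2 symbol, 8 ε)
  (0|1)*|0|1 — 18 transitions (4 symbol, 14 ε)

18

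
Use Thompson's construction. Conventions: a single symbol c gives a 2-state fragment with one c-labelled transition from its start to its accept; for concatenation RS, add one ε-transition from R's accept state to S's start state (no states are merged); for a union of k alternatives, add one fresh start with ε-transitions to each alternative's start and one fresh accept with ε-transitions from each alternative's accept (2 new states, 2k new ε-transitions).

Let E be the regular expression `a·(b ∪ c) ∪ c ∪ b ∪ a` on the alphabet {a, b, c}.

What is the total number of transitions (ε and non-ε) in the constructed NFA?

19

Bottom-up over the parse tree:
Each of the 6 symbol leaves contributes 1 transition (1 symbol, 0 ε).
  b ∪ c — 6 transitions (2 symbol, 4 ε)
  a·(b ∪ c) — 8 transitions (3 symbol, 5 ε)
  a·(b ∪ c) ∪ c ∪ b ∪ a — 19 transitions (6 symbol, 13 ε)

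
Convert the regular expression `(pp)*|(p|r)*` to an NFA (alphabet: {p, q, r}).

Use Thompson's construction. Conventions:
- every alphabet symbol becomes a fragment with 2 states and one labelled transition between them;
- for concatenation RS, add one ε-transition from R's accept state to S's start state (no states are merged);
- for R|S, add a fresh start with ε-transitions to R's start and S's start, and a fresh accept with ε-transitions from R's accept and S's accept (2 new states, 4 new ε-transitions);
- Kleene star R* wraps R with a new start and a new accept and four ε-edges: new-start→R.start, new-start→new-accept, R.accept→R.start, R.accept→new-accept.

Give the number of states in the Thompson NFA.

16

Building bottom-up:
Each of the 4 symbol leaves contributes a 2-state fragment.
  pp = 4 states
  (pp)* = 6 states
  p|r = 6 states
  (p|r)* = 8 states
  (pp)*|(p|r)* = 16 states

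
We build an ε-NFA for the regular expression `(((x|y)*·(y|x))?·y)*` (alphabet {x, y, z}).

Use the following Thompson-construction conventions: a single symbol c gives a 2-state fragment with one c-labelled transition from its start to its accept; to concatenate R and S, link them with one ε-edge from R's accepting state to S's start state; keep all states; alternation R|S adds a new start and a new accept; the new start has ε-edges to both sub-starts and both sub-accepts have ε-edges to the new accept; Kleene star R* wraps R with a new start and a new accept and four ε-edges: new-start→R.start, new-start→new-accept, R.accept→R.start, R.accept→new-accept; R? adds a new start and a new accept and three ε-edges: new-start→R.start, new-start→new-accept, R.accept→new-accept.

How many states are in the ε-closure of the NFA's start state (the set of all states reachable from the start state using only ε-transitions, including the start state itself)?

13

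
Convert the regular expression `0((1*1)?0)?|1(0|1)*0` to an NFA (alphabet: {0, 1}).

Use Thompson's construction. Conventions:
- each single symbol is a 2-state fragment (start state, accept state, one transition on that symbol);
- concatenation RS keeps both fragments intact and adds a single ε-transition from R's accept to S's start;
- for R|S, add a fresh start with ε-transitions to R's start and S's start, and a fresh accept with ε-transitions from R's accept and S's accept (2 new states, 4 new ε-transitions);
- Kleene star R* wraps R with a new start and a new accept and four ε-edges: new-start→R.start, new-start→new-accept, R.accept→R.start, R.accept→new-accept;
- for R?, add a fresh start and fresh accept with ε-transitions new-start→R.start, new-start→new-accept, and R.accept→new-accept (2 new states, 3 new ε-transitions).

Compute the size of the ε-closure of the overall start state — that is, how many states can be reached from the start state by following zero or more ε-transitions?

3

Work bottom-up. For each fragment F, track |ε-closure(F.start)| and whether F's accept lies in that closure (i.e. whether F accepts ε). A single-symbol fragment has closure size 1 and does not accept ε.
  1* → the star's fresh start ε-reaches both the body's start and the fresh accept: C = 2 + 1 = 3
  1*1 → the left operand accepts ε, so the closure extends into the next operand (via the concat ε-link); C = 3 + 1 = 4
  (1*1)? → new start has ε-edges to the inner start and to the new accept, so C = 2 + 4 = 6
  (1*1)?0 → C = 6 + 1 = 7 (closure spills across the concat boundary because the left factor accepts ε)
  ((1*1)?0)? → C = 1 (new start) + 7 (body) + 1 (new accept, via ε) = 9
  0((1*1)?0)? → same as the first factor's closure: C = 1
  0|1 → C = 1 + 1 + 1 = 3 (the new accept is not ε-reachable since no branch accepts ε)
  (0|1)* → C = 1 (new start) + 3 (body) + 1 (new accept) = 5
  1(0|1)*0 → same as the first factor's closure: C = 1
  0((1*1)?0)?|1(0|1)*0 → new start ε-reaches every alternative's start; none of them accept ε, so the new accept is not reached: C = 1 + 1 + 1 = 3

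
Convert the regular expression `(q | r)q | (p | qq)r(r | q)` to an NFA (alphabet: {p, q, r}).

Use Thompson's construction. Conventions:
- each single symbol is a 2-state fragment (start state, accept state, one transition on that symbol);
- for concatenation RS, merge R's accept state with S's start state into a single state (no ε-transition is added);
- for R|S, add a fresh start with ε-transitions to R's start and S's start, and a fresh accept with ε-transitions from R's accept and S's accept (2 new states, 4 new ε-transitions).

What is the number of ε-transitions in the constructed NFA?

By structural recursion:
Each of the 9 symbol leaves contributes 0 ε-transitions.
  q | r = 4 ε-transitions
  (q | r)q = 4 ε-transitions
  qq = 0 ε-transitions
  p | qq = 4 ε-transitions
  r | q = 4 ε-transitions
  (p | qq)r(r | q) = 8 ε-transitions
  (q | r)q | (p | qq)r(r | q) = 16 ε-transitions

16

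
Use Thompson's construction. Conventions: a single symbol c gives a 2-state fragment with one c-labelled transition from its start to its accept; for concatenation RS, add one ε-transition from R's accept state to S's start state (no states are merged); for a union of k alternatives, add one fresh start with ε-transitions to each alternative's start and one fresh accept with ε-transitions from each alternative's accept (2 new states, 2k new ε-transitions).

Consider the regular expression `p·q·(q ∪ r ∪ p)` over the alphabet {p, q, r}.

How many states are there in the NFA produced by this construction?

By structural recursion:
Each of the 5 symbol leaves contributes a 2-state fragment.
  q ∪ r ∪ p — 8 states
  p·q·(q ∪ r ∪ p) — 12 states

12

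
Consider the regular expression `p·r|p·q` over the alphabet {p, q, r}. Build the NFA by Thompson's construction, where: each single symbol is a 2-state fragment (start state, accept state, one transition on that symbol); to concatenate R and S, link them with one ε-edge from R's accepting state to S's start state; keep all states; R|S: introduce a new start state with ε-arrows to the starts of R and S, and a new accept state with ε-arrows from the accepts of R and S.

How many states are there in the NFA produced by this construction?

10

Building bottom-up:
Each of the 4 symbol leaves contributes a 2-state fragment.
  p·r = 4 states
  p·q = 4 states
  p·r|p·q = 10 states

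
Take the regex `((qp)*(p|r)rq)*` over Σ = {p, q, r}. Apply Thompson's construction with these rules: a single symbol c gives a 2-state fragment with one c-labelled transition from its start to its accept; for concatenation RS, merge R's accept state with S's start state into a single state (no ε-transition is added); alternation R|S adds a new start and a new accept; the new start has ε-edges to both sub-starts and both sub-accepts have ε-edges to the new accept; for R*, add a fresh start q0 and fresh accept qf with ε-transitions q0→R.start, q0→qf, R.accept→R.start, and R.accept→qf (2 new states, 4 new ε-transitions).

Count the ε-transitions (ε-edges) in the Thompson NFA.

12

Building bottom-up:
Each of the 6 symbol leaves contributes 0 ε-transitions.
  qp — 0 ε-transitions
  (qp)* — 4 ε-transitions
  p|r — 4 ε-transitions
  (qp)*(p|r)rq — 8 ε-transitions
  ((qp)*(p|r)rq)* — 12 ε-transitions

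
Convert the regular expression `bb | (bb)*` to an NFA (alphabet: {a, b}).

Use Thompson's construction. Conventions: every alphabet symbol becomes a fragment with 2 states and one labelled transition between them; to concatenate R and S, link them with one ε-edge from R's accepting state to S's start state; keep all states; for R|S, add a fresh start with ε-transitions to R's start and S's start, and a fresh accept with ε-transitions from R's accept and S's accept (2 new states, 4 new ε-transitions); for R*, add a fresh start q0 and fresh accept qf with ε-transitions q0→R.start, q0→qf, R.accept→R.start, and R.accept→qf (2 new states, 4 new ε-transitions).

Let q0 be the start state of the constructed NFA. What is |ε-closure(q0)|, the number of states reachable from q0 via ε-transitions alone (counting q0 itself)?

6

Let C(F) = |ε-closure(F.start)| within fragment F, and note whether F accepts ε. Symbol fragments have C = 1 and do not accept ε. Then:
  bb — same as the first factor's closure: C = 1
  bb — same as the first factor's closure: C = 1
  (bb)* — C = 1 (new start) + 1 (body) + 1 (new accept) = 3
  bb | (bb)* — C = 1 (new start) + (1 + 3) + 1 (new accept, since some branch ε-reaches its own accept) = 6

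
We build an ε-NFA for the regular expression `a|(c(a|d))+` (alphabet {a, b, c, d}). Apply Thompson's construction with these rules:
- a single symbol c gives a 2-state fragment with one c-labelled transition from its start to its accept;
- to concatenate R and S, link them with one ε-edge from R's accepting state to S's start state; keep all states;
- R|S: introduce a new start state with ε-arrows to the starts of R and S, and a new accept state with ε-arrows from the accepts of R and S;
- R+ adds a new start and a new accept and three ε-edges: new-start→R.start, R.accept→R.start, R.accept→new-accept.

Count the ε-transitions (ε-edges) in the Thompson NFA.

By structural recursion:
Each of the 4 symbol leaves contributes 0 ε-transitions.
  a|d = 4 ε-transitions
  c(a|d) = 5 ε-transitions
  (c(a|d))+ = 8 ε-transitions
  a|(c(a|d))+ = 12 ε-transitions

12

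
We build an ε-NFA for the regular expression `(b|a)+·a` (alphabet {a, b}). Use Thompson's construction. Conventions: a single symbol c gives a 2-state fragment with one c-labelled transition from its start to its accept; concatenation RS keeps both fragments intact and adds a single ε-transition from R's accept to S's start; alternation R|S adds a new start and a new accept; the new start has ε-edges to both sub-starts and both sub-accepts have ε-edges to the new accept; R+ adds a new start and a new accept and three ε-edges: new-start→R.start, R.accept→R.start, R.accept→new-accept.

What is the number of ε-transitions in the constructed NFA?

Building bottom-up:
Each of the 3 symbol leaves contributes 0 ε-transitions.
  b|a → 4 ε-transitions
  (b|a)+ → 7 ε-transitions
  (b|a)+·a → 8 ε-transitions

8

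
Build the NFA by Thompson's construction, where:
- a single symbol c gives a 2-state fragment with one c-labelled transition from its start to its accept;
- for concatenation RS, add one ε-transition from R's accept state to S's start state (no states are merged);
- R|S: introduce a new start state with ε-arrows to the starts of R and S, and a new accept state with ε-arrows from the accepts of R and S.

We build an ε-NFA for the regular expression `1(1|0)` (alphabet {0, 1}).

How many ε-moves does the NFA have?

5

Per subexpression:
Each of the 3 symbol leaves contributes 0 ε-transitions.
  1|0 — 4 ε-transitions
  1(1|0) — 5 ε-transitions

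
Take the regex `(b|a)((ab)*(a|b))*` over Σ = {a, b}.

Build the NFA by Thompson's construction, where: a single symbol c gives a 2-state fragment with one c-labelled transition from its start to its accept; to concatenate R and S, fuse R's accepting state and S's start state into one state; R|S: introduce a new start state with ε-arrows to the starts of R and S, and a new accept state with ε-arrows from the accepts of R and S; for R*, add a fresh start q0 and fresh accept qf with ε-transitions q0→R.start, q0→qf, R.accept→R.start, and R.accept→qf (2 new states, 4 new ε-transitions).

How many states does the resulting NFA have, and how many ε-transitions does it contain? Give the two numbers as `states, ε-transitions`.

17, 16

Per subexpression:
Each of the 6 symbol leaves contributes 2 states and 0 ε-transitions.
  b|a = 6 states, 4 ε-transitions
  ab = 3 states, 0 ε-transitions
  (ab)* = 5 states, 4 ε-transitions
  a|b = 6 states, 4 ε-transitions
  (ab)*(a|b) = 10 states, 8 ε-transitions
  ((ab)*(a|b))* = 12 states, 12 ε-transitions
  (b|a)((ab)*(a|b))* = 17 states, 16 ε-transitions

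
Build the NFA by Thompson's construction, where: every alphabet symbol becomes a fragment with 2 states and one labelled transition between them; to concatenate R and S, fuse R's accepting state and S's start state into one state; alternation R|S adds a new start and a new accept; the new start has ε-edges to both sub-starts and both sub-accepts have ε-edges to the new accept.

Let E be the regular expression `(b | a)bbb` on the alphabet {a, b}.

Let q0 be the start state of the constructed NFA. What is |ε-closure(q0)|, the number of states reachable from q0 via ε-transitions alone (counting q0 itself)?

Compute the ε-closure size of each fragment's start state recursively; a symbol fragment's start has no outgoing ε-edge, so its closure is just itself (size 1).
  b | a → new start ε-reaches every alternative's start; none of them accept ε, so the new accept is not reached: |ε-closure| = 1 + 1 + 1 = 3
  (b | a)bbb → |ε-closure| equals the left operand's closure size = 3 (its accept is not ε-reachable, so the closure stops there)

3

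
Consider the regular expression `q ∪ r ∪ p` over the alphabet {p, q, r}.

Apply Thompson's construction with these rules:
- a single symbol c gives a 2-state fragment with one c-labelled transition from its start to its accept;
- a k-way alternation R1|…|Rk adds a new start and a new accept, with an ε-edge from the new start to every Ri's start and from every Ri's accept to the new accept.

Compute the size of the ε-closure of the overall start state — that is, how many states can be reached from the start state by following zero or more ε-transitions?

Work bottom-up. For each fragment F, track |ε-closure(F.start)| and whether F's accept lies in that closure (i.e. whether F accepts ε). A single-symbol fragment has closure size 1 and does not accept ε.
  q ∪ r ∪ p : new start ε-reaches every alternative's start; none of them accept ε, so the new accept is not reached: |ε-closure| = 1 + 1 + 1 + 1 = 4

4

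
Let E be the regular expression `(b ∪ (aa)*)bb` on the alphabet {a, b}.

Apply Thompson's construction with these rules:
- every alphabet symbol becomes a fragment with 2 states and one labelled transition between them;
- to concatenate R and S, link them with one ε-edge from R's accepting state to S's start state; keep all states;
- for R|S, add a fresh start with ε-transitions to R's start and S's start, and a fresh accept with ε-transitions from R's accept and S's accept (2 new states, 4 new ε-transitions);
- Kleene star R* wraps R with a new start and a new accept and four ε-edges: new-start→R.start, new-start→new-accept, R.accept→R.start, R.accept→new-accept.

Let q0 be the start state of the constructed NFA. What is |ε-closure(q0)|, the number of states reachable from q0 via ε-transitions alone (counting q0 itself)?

7

Let C(F) = |ε-closure(F.start)| within fragment F, and note whether F accepts ε. Symbol fragments have C = 1 and do not accept ε. Then:
  aa : same as the first factor's closure: C = 1
  (aa)* : C = 1 (new start) + 1 (body) + 1 (new accept) = 3
  b ∪ (aa)* : new start ε-reaches every alternative's start; at least one alternative accepts ε, so the union's new accept is reached too: C = 1 + 1 + 3 + 1 = 6
  (b ∪ (aa)*)bb : C = 6 + 1 = 7 (closure spills across the concat boundary because the left factor accepts ε)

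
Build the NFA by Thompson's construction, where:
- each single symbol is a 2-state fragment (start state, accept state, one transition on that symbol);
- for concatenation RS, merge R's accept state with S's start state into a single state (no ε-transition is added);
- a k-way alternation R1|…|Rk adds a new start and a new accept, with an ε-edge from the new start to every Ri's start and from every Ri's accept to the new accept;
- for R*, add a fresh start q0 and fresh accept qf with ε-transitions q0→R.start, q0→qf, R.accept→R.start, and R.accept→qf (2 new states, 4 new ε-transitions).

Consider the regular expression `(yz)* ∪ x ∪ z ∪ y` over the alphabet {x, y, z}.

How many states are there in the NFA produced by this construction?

13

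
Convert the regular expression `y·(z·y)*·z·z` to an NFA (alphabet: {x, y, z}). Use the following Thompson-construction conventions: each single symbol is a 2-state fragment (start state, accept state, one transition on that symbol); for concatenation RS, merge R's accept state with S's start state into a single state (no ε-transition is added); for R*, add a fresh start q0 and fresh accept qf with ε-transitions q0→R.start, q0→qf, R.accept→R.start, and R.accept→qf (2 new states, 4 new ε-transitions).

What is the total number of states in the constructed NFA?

Bottom-up over the parse tree:
Each of the 5 symbol leaves contributes a 2-state fragment.
  z·y — 3 states
  (z·y)* — 5 states
  y·(z·y)*·z·z — 8 states

8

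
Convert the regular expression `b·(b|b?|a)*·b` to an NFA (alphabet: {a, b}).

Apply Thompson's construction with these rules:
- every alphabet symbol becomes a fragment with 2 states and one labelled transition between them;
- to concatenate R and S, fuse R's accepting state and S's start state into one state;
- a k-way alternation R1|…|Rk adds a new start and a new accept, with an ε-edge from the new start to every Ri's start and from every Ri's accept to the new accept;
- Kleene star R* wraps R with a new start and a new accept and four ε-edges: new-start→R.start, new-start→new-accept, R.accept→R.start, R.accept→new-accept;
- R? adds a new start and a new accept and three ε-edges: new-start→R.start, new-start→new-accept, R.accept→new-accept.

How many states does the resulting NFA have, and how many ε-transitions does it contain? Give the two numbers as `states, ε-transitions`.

14, 13

Recursing over subexpressions:
Each of the 5 symbol leaves contributes 2 states and 0 ε-transitions.
  b? = 4 states, 3 ε-transitions
  b|b?|a = 10 states, 9 ε-transitions
  (b|b?|a)* = 12 states, 13 ε-transitions
  b·(b|b?|a)*·b = 14 states, 13 ε-transitions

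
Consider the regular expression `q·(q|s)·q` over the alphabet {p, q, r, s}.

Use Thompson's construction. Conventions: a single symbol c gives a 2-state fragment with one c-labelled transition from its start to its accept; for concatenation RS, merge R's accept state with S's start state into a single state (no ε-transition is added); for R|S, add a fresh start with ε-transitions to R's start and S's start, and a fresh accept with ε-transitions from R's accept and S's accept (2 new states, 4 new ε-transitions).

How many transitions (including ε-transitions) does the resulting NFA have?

8

Per subexpression:
Each of the 4 symbol leaves contributes 1 transition (1 symbol, 0 ε).
  q|s = 6 transitions (2 symbol, 4 ε)
  q·(q|s)·q = 8 transitions (4 symbol, 4 ε)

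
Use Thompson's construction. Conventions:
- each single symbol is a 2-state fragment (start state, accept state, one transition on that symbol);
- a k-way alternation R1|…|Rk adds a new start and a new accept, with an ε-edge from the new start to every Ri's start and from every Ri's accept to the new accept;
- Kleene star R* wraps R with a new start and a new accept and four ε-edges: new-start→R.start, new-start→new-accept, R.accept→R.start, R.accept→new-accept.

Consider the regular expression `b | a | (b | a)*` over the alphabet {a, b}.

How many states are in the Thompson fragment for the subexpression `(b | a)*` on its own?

Fragment for `(b | a)*`:
Each of the 2 symbol leaves contributes a 2-state fragment.
  b | a → 6 states
  (b | a)* → 8 states

8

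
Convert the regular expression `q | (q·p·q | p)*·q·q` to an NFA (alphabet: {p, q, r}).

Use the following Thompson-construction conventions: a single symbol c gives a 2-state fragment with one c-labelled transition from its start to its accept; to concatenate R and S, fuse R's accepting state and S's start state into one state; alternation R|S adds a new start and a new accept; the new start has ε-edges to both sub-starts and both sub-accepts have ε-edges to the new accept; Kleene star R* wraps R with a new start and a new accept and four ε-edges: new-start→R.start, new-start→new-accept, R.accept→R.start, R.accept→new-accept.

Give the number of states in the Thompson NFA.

16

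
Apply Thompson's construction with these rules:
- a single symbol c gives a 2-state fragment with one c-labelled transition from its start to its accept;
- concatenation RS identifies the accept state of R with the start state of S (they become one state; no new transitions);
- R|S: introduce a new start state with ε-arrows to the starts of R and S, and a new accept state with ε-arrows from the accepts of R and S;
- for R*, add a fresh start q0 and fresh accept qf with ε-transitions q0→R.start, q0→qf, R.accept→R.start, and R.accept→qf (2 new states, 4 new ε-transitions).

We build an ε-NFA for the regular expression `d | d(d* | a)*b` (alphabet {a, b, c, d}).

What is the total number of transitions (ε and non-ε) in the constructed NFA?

Bottom-up over the parse tree:
Each of the 5 symbol leaves contributes 1 transition (1 symbol, 0 ε).
  d* → 5 transitions (1 symbol, 4 ε)
  d* | a → 10 transitions (2 symbol, 8 ε)
  (d* | a)* → 14 transitions (2 symbol, 12 ε)
  d(d* | a)*b → 16 transitions (4 symbol, 12 ε)
  d | d(d* | a)*b → 21 transitions (5 symbol, 16 ε)

21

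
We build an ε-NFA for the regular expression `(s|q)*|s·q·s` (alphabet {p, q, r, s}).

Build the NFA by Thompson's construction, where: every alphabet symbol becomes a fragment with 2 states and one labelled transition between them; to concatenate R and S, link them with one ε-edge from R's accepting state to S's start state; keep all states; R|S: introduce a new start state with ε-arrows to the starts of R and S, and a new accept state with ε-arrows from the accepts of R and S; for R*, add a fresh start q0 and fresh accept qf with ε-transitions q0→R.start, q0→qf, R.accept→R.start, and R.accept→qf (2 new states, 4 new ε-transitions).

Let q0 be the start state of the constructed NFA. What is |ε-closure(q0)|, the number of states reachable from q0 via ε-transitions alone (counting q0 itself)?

8

Compute the ε-closure size of each fragment's start state recursively; a symbol fragment's start has no outgoing ε-edge, so its closure is just itself (size 1).
  s|q : |ε-closure| = 1 + 1 + 1 = 3 (the new accept is not ε-reachable since no branch accepts ε)
  (s|q)* : |ε-closure| = 1 (new start) + 3 (body) + 1 (new accept) = 5
  s·q·s : same as the first factor's closure: |ε-closure| = 1
  (s|q)*|s·q·s : new start ε-reaches every alternative's start; at least one alternative accepts ε, so the union's new accept is reached too: |ε-closure| = 1 + 5 + 1 + 1 = 8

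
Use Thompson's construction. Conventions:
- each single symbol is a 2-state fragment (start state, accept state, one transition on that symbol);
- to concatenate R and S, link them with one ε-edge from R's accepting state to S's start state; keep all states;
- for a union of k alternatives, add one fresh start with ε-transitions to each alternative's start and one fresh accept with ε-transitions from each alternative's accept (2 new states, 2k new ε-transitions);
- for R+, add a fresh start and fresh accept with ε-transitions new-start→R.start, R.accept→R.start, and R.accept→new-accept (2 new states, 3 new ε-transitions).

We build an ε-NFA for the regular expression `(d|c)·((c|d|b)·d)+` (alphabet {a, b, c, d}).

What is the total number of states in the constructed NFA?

18

Bottom-up over the parse tree:
Each of the 6 symbol leaves contributes a 2-state fragment.
  d|c : 6 states
  c|d|b : 8 states
  (c|d|b)·d : 10 states
  ((c|d|b)·d)+ : 12 states
  (d|c)·((c|d|b)·d)+ : 18 states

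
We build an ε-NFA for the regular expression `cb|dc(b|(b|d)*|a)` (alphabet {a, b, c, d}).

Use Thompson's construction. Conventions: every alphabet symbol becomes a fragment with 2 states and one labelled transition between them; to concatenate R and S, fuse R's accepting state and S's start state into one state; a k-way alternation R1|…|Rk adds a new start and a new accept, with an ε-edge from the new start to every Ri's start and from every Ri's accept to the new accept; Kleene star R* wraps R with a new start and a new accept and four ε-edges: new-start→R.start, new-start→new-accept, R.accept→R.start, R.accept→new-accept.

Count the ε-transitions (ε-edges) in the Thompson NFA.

Building bottom-up:
Each of the 8 symbol leaves contributes 0 ε-transitions.
  cb = 0 ε-transitions
  b|d = 4 ε-transitions
  (b|d)* = 8 ε-transitions
  b|(b|d)*|a = 14 ε-transitions
  dc(b|(b|d)*|a) = 14 ε-transitions
  cb|dc(b|(b|d)*|a) = 18 ε-transitions

18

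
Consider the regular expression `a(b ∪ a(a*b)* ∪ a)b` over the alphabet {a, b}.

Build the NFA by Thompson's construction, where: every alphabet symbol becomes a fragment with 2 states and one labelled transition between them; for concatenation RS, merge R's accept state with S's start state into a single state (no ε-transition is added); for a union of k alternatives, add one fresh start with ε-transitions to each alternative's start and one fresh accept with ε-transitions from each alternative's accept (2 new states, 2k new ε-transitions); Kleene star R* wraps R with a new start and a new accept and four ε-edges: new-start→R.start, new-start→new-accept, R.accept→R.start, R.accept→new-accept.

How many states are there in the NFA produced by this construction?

Building bottom-up:
Each of the 7 symbol leaves contributes a 2-state fragment.
  a* → 4 states
  a*b → 5 states
  (a*b)* → 7 states
  a(a*b)* → 8 states
  b ∪ a(a*b)* ∪ a → 14 states
  a(b ∪ a(a*b)* ∪ a)b → 16 states

16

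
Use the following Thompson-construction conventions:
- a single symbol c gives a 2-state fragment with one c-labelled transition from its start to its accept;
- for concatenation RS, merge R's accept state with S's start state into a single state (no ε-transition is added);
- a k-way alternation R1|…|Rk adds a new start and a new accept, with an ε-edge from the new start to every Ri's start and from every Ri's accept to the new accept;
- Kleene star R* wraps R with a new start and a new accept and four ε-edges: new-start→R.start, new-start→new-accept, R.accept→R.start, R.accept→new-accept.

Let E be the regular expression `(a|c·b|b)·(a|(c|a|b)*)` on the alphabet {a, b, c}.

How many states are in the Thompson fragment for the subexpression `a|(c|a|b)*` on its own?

14

Fragment for `a|(c|a|b)*`:
Each of the 4 symbol leaves contributes a 2-state fragment.
  c|a|b = 8 states
  (c|a|b)* = 10 states
  a|(c|a|b)* = 14 states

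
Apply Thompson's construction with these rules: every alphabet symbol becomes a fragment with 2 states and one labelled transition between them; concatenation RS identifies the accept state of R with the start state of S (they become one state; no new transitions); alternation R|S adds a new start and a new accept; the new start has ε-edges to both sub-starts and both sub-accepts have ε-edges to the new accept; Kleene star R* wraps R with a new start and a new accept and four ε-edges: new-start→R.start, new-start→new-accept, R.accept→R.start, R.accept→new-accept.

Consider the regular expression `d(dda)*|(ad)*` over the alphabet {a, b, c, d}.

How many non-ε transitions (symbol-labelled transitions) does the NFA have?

Recursing over subexpressions:
Each of the 6 symbol leaves contributes exactly 1 symbol transition.
  dda : 3 symbol transitions
  (dda)* : 3 symbol transitions
  d(dda)* : 4 symbol transitions
  ad : 2 symbol transitions
  (ad)* : 2 symbol transitions
  d(dda)*|(ad)* : 6 symbol transitions

6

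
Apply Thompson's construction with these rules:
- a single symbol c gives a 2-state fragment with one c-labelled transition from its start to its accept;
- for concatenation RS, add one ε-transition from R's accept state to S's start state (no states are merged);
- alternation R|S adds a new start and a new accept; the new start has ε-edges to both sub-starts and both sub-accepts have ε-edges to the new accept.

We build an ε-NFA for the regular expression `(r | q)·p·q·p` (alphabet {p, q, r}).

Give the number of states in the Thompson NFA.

12

Per subexpression:
Each of the 5 symbol leaves contributes a 2-state fragment.
  r | q : 6 states
  (r | q)·p·q·p : 12 states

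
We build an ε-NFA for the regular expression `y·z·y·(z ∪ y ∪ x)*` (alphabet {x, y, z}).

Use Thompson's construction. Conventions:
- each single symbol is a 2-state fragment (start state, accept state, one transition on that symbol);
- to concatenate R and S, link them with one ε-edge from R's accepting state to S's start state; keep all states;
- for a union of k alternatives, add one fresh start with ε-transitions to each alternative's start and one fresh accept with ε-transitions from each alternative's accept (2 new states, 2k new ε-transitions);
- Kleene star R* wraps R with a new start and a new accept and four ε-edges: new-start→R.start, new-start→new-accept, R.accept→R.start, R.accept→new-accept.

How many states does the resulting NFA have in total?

16

By structural recursion:
Each of the 6 symbol leaves contributes a 2-state fragment.
  z ∪ y ∪ x : 8 states
  (z ∪ y ∪ x)* : 10 states
  y·z·y·(z ∪ y ∪ x)* : 16 states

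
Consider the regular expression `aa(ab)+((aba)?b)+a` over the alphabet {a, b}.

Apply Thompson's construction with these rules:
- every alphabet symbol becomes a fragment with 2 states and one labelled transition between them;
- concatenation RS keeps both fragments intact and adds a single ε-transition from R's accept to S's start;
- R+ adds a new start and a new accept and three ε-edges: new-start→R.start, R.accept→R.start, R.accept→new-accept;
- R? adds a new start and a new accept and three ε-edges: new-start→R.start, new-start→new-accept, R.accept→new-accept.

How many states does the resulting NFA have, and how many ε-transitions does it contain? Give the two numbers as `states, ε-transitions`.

24, 17

Building bottom-up:
Each of the 9 symbol leaves contributes 2 states and 0 ε-transitions.
  ab : 4 states, 1 ε-transition
  (ab)+ : 6 states, 4 ε-transitions
  aba : 6 states, 2 ε-transitions
  (aba)? : 8 states, 5 ε-transitions
  (aba)?b : 10 states, 6 ε-transitions
  ((aba)?b)+ : 12 states, 9 ε-transitions
  aa(ab)+((aba)?b)+a : 24 states, 17 ε-transitions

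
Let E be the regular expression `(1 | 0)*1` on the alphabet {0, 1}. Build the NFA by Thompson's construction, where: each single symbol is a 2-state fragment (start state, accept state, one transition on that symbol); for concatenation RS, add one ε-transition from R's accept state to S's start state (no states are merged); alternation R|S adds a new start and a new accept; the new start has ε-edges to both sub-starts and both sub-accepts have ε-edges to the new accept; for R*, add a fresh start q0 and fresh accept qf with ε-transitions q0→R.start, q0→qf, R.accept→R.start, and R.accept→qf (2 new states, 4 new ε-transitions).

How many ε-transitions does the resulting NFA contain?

By structural recursion:
Each of the 3 symbol leaves contributes 0 ε-transitions.
  1 | 0 = 4 ε-transitions
  (1 | 0)* = 8 ε-transitions
  (1 | 0)*1 = 9 ε-transitions

9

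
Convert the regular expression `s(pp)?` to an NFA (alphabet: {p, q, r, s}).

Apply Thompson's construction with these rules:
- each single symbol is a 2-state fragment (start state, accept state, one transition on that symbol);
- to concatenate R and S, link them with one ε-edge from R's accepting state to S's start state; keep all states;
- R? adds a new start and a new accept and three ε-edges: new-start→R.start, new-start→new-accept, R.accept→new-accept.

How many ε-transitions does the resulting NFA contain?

Recursing over subexpressions:
Each of the 3 symbol leaves contributes 0 ε-transitions.
  pp — 1 ε-transition
  (pp)? — 4 ε-transitions
  s(pp)? — 5 ε-transitions

5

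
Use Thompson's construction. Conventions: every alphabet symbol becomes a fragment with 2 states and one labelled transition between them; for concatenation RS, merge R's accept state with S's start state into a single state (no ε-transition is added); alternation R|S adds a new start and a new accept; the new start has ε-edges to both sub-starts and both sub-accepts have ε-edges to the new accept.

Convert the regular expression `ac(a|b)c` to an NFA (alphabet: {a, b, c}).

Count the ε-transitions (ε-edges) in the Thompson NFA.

4

Bottom-up over the parse tree:
Each of the 5 symbol leaves contributes 0 ε-transitions.
  a|b → 4 ε-transitions
  ac(a|b)c → 4 ε-transitions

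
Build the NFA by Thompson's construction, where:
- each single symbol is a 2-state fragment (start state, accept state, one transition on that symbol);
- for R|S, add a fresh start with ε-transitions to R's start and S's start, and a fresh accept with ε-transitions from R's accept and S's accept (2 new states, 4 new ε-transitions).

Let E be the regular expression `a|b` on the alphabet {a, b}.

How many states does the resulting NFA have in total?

6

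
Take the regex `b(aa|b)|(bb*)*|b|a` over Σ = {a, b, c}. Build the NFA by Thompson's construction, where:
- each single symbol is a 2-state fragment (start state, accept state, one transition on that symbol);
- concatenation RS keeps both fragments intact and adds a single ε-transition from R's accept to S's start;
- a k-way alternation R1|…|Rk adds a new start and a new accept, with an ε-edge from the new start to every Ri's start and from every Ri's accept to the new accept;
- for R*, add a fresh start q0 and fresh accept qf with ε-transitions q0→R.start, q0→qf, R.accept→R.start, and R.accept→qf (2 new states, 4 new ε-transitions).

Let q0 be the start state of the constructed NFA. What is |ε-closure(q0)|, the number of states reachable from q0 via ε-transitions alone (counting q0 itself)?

Let C(F) = |ε-closure(F.start)| within fragment F, and note whether F accepts ε. Symbol fragments have C = 1 and do not accept ε. Then:
  aa → same as the first factor's closure: C = 1
  aa|b → new start ε-reaches every alternative's start; none of them accept ε, so the new accept is not reached: C = 1 + 1 + 1 = 3
  b(aa|b) → same as the first factor's closure: C = 1
  b* → new start has ε-edges to the inner start and to the new accept, so C = 2 + 1 = 3
  bb* → same as the first factor's closure: C = 1
  (bb*)* → the star's fresh start ε-reaches both the body's start and the fresh accept: C = 2 + 1 = 3
  b(aa|b)|(bb*)*|b|a → new start ε-reaches every alternative's start; at least one alternative accepts ε, so the union's new accept is reached too: C = 1 + 1 + 3 + 1 + 1 + 1 = 8

8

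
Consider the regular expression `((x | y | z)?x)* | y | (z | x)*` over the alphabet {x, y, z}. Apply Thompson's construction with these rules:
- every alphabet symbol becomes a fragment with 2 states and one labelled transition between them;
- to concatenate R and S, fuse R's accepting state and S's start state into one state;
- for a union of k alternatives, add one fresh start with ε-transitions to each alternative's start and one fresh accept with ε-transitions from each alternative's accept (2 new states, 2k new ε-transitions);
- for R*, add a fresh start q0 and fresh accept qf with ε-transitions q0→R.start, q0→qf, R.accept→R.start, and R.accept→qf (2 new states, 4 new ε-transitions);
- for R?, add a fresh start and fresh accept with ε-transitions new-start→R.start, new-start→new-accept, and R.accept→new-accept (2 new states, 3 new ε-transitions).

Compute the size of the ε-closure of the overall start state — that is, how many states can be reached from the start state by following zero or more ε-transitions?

Work bottom-up. For each fragment F, track |ε-closure(F.start)| and whether F's accept lies in that closure (i.e. whether F accepts ε). A single-symbol fragment has closure size 1 and does not accept ε.
  x | y | z : |ε-closure| = 1 + 1 + 1 + 1 = 4 (the new accept is not ε-reachable since no branch accepts ε)
  (x | y | z)? : new start has ε-edges to the inner start and to the new accept, so |ε-closure| = 2 + 4 = 6
  (x | y | z)?x : the left operand accepts ε, so the closure extends into the next operand (the shared merged state is already counted); |ε-closure| = 6 + (1−1) = 6
  ((x | y | z)?x)* : |ε-closure| = 1 (new start) + 6 (body) + 1 (new accept) = 8
  z | x : |ε-closure| = 1 + 1 + 1 = 3 (the new accept is not ε-reachable since no branch accepts ε)
  (z | x)* : |ε-closure| = 1 (new start) + 3 (body) + 1 (new accept) = 5
  ((x | y | z)?x)* | y | (z | x)* : new start ε-reaches every alternative's start; at least one alternative accepts ε, so the union's new accept is reached too: |ε-closure| = 1 + 8 + 1 + 5 + 1 = 16

16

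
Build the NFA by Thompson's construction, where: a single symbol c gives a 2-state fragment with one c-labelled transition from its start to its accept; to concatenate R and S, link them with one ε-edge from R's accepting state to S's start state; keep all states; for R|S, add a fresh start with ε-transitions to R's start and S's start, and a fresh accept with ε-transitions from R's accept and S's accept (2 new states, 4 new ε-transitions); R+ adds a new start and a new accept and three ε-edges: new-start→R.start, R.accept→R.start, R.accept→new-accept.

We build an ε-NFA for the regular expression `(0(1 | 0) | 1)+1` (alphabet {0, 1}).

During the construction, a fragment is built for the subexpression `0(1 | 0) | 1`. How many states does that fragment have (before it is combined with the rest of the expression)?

12

Fragment for `0(1 | 0) | 1`:
Each of the 4 symbol leaves contributes a 2-state fragment.
  1 | 0 : 6 states
  0(1 | 0) : 8 states
  0(1 | 0) | 1 : 12 states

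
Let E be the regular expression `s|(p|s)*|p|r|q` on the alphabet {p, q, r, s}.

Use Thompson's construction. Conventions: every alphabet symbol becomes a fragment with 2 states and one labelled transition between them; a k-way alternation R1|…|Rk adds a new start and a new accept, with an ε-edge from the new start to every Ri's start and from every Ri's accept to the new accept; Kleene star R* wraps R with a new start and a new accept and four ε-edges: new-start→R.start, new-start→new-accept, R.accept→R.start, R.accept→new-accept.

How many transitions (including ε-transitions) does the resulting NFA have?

24

Building bottom-up:
Each of the 6 symbol leaves contributes 1 transition (1 symbol, 0 ε).
  p|s — 6 transitions (2 symbol, 4 ε)
  (p|s)* — 10 transitions (2 symbol, 8 ε)
  s|(p|s)*|p|r|q — 24 transitions (6 symbol, 18 ε)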